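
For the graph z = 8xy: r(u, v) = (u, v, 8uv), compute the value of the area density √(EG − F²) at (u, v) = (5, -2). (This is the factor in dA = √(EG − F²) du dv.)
√(EG − F²)|_{(5, -2)} = sqrt(1857)

E = 64*v^2 + 1, F = 64*u*v, G = 64*u^2 + 1, so EG − F² = 64*u^2 + 64*v^2 + 1. Taking the positive square root: √(EG − F²) = sqrt(64*u^2 + 64*v^2 + 1). At (u, v) = (5, -2): sqrt(1857).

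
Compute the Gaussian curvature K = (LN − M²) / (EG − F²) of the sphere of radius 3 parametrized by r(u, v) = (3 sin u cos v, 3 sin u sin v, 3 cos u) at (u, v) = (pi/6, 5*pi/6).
K = 1/9

Coefficients of the first fundamental form: E = 9, F = 0, G = 9*sin(u)^2.
Coefficients of the second fundamental form: L = -3*sin(u)/Abs(sin(u)), M = 0, N = -3*sin(u)^3/Abs(sin(u)).
Assemble K = (LN − M²)/(EG − F²) = 1/9. At (u, v) = (pi/6, 5*pi/6): K = 1/9.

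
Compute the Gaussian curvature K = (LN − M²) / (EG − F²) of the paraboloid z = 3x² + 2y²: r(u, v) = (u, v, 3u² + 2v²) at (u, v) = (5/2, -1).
K = 6/14641

Coefficients of the first fundamental form: E = 36*u^2 + 1, F = 24*u*v, G = 16*v^2 + 1.
Coefficients of the second fundamental form: L = 6/sqrt(36*u^2 + 16*v^2 + 1), M = 0, N = 4/sqrt(36*u^2 + 16*v^2 + 1).
Assemble K = (LN − M²)/(EG − F²) = 24/(1296*u^4 + 1152*u^2*v^2 + 72*u^2 + 256*v^4 + 32*v^2 + 1). At (u, v) = (5/2, -1): K = 6/14641.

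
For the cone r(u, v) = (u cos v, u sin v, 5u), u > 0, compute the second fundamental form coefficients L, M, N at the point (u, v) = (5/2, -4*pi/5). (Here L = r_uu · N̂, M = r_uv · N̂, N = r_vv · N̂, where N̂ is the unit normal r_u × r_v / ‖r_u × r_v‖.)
L = 0;  M = 0;  N = 25*sqrt(26)/52

Compute the unit normal N̂(u, v) = (-5*sqrt(26)*u*cos(v)/(26*Abs(u)), -5*sqrt(26)*u*sin(v)/(26*Abs(u)), sqrt(26)*u/(26*Abs(u))), and the second partials r_uu, r_uv, r_vv. Take dot products:
  L(u, v) = r_uu · N̂ = 0,
  M(u, v) = r_uv · N̂ = 0,
  N(u, v) = r_vv · N̂ = 5*sqrt(26)*u^2/(26*Abs(u)).
Evaluating at (u, v) = (5/2, -4*pi/5):
  L = 0, M = 0, N = 25*sqrt(26)/52.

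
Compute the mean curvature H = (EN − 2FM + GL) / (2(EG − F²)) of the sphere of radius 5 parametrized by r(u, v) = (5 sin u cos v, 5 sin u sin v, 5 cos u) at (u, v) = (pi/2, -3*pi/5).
H = -1/5

With E = 25, F = 0, G = 25*sin(u)^2, L = -5*sin(u)/Abs(sin(u)), M = 0, N = -5*sin(u)^3/Abs(sin(u)), assemble
  H = (EN − 2FM + GL) / (2(EG − F²)) = -sin(u)/(5*Abs(sin(u))).
At (u, v) = (pi/2, -3*pi/5): H = -1/5.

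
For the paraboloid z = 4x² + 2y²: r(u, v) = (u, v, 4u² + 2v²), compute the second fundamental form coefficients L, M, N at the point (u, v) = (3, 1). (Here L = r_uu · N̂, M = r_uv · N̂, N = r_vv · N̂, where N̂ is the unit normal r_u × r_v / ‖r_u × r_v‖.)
L = 8*sqrt(593)/593;  M = 0;  N = 4*sqrt(593)/593

Compute the unit normal N̂(u, v) = (-8*u/sqrt(64*u^2 + 16*v^2 + 1), -4*v/sqrt(64*u^2 + 16*v^2 + 1), 1/sqrt(64*u^2 + 16*v^2 + 1)), and the second partials r_uu, r_uv, r_vv. Take dot products:
  L(u, v) = r_uu · N̂ = 8/sqrt(64*u^2 + 16*v^2 + 1),
  M(u, v) = r_uv · N̂ = 0,
  N(u, v) = r_vv · N̂ = 4/sqrt(64*u^2 + 16*v^2 + 1).
Evaluating at (u, v) = (3, 1):
  L = 8*sqrt(593)/593, M = 0, N = 4*sqrt(593)/593.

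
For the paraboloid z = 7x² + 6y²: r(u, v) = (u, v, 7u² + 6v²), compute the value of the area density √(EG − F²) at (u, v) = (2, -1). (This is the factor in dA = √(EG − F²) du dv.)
√(EG − F²)|_{(2, -1)} = sqrt(929)

E = 196*u^2 + 1, F = 168*u*v, G = 144*v^2 + 1, so EG − F² = 196*u^2 + 144*v^2 + 1. Taking the positive square root: √(EG − F²) = sqrt(196*u^2 + 144*v^2 + 1). At (u, v) = (2, -1): sqrt(929).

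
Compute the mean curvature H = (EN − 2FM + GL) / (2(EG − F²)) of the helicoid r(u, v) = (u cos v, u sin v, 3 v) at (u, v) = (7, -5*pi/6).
H = 0

With E = 1, F = 0, G = u^2 + 9, L = 0, M = -3/sqrt(u^2 + 9), N = 0, assemble
  H = (EN − 2FM + GL) / (2(EG − F²)) = 0.
At (u, v) = (7, -5*pi/6): H = 0.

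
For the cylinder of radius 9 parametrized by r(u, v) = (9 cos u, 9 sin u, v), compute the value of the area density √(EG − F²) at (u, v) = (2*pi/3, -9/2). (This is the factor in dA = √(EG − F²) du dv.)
√(EG − F²)|_{(2*pi/3, -9/2)} = 9

E = 81, F = 0, G = 1, so EG − F² = 81. Taking the positive square root: √(EG − F²) = 9. At (u, v) = (2*pi/3, -9/2): 9.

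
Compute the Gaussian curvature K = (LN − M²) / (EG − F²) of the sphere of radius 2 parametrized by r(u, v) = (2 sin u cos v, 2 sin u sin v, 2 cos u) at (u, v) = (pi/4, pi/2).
K = 1/4

Coefficients of the first fundamental form: E = 4, F = 0, G = 4*sin(u)^2.
Coefficients of the second fundamental form: L = -2*sin(u)/Abs(sin(u)), M = 0, N = -2*sin(u)^3/Abs(sin(u)).
Assemble K = (LN − M²)/(EG − F²) = 1/4. At (u, v) = (pi/4, pi/2): K = 1/4.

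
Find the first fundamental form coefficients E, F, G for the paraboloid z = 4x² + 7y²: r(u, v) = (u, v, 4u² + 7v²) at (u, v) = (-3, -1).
E = 577;  F = 336;  G = 197

Partials: r_u = (1, 0, 8*u), r_v = (0, 1, 14*v). As functions of (u, v):
  E = r_u · r_u = 64*u^2 + 1,
  F = r_u · r_v = 112*u*v,
  G = r_v · r_v = 196*v^2 + 1.
Evaluating at (u, v) = (-3, -1): E = 577, F = 336, G = 197.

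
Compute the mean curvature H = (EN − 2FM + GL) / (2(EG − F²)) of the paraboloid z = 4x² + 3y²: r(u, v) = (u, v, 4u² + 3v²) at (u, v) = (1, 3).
H = 1495*sqrt(389)/151321

With E = 64*u^2 + 1, F = 48*u*v, G = 36*v^2 + 1, L = 8/sqrt(64*u^2 + 36*v^2 + 1), M = 0, N = 6/sqrt(64*u^2 + 36*v^2 + 1), assemble
  H = (EN − 2FM + GL) / (2(EG − F²)) = (192*u^2 + 144*v^2 + 7)/(64*u^2 + 36*v^2 + 1)^(3/2).
At (u, v) = (1, 3): H = 1495*sqrt(389)/151321.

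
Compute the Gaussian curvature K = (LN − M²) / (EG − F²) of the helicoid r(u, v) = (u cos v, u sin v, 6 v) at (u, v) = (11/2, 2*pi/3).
K = -576/70225

Coefficients of the first fundamental form: E = 1, F = 0, G = u^2 + 36.
Coefficients of the second fundamental form: L = 0, M = -6/sqrt(u^2 + 36), N = 0.
Assemble K = (LN − M²)/(EG − F²) = -36/(u^2 + 36)^2. At (u, v) = (11/2, 2*pi/3): K = -576/70225.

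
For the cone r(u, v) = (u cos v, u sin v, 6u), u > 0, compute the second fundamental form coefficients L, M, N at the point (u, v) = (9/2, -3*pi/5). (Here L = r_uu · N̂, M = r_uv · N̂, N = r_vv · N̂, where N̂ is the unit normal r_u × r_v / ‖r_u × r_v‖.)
L = 0;  M = 0;  N = 27*sqrt(37)/37

Compute the unit normal N̂(u, v) = (-6*sqrt(37)*u*cos(v)/(37*Abs(u)), -6*sqrt(37)*u*sin(v)/(37*Abs(u)), sqrt(37)*u/(37*Abs(u))), and the second partials r_uu, r_uv, r_vv. Take dot products:
  L(u, v) = r_uu · N̂ = 0,
  M(u, v) = r_uv · N̂ = 0,
  N(u, v) = r_vv · N̂ = 6*sqrt(37)*u^2/(37*Abs(u)).
Evaluating at (u, v) = (9/2, -3*pi/5):
  L = 0, M = 0, N = 27*sqrt(37)/37.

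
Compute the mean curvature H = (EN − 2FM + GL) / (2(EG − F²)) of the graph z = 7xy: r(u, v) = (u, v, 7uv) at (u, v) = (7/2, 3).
H = -28812*sqrt(4169)/17380561

With E = 49*v^2 + 1, F = 49*u*v, G = 49*u^2 + 1, L = 0, M = 7/sqrt(49*u^2 + 49*v^2 + 1), N = 0, assemble
  H = (EN − 2FM + GL) / (2(EG − F²)) = -343*u*v/(49*u^2 + 49*v^2 + 1)^(3/2).
At (u, v) = (7/2, 3): H = -28812*sqrt(4169)/17380561.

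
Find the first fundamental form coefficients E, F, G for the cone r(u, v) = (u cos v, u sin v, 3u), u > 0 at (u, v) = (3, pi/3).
E = 10;  F = 0;  G = 9

Partials: r_u = (cos(v), sin(v), 3), r_v = (-u*sin(v), u*cos(v), 0). As functions of (u, v):
  E = r_u · r_u = 10,
  F = r_u · r_v = 0,
  G = r_v · r_v = u^2.
Evaluating at (u, v) = (3, pi/3): E = 10, F = 0, G = 9.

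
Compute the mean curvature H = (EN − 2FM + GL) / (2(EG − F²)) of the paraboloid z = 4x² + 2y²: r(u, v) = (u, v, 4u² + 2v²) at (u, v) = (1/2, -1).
H = 34*sqrt(33)/363

With E = 64*u^2 + 1, F = 32*u*v, G = 16*v^2 + 1, L = 8/sqrt(64*u^2 + 16*v^2 + 1), M = 0, N = 4/sqrt(64*u^2 + 16*v^2 + 1), assemble
  H = (EN − 2FM + GL) / (2(EG − F²)) = 2*(64*u^2 + 32*v^2 + 3)/(64*u^2 + 16*v^2 + 1)^(3/2).
At (u, v) = (1/2, -1): H = 34*sqrt(33)/363.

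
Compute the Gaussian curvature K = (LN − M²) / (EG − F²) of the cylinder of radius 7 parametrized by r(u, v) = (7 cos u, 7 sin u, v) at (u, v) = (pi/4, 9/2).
K = 0

Coefficients of the first fundamental form: E = 49, F = 0, G = 1.
Coefficients of the second fundamental form: L = -7, M = 0, N = 0.
Assemble K = (LN − M²)/(EG − F²) = 0. At (u, v) = (pi/4, 9/2): K = 0.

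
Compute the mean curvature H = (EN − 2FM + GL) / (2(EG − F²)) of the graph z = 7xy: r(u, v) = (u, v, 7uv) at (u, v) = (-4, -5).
H = -343*sqrt(2010)/202005

With E = 49*v^2 + 1, F = 49*u*v, G = 49*u^2 + 1, L = 0, M = 7/sqrt(49*u^2 + 49*v^2 + 1), N = 0, assemble
  H = (EN − 2FM + GL) / (2(EG − F²)) = -343*u*v/(49*u^2 + 49*v^2 + 1)^(3/2).
At (u, v) = (-4, -5): H = -343*sqrt(2010)/202005.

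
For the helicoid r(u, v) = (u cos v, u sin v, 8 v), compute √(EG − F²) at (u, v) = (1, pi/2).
√(EG − F²)|_{(1, pi/2)} = sqrt(65)

E = 1, F = 0, G = u^2 + 64; EG − F² = u^2 + 64; √(EG − F²) = sqrt(u^2 + 64). At the given point: sqrt(65).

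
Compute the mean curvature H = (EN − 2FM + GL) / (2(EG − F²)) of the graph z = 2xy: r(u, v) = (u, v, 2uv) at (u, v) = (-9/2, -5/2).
H = -90*sqrt(107)/11449

With E = 4*v^2 + 1, F = 4*u*v, G = 4*u^2 + 1, L = 0, M = 2/sqrt(4*u^2 + 4*v^2 + 1), N = 0, assemble
  H = (EN − 2FM + GL) / (2(EG − F²)) = -8*u*v/(4*u^2 + 4*v^2 + 1)^(3/2).
At (u, v) = (-9/2, -5/2): H = -90*sqrt(107)/11449.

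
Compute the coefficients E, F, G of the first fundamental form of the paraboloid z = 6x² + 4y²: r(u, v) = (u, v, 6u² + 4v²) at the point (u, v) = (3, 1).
E = 1297;  F = 288;  G = 65

Partials: r_u = (1, 0, 12*u), r_v = (0, 1, 8*v). As functions of (u, v):
  E = r_u · r_u = 144*u^2 + 1,
  F = r_u · r_v = 96*u*v,
  G = r_v · r_v = 64*v^2 + 1.
Evaluating at (u, v) = (3, 1): E = 1297, F = 288, G = 65.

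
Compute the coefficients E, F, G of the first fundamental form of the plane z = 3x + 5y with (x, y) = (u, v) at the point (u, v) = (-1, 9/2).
E = 10;  F = 15;  G = 26

Partials: r_u = (1, 0, 3), r_v = (0, 1, 5). As functions of (u, v):
  E = r_u · r_u = 10,
  F = r_u · r_v = 15,
  G = r_v · r_v = 26.
Evaluating at (u, v) = (-1, 9/2): E = 10, F = 15, G = 26.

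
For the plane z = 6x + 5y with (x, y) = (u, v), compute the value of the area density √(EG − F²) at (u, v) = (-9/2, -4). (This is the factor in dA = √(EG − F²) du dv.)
√(EG − F²)|_{(-9/2, -4)} = sqrt(62)

E = 37, F = 30, G = 26, so EG − F² = 62. Taking the positive square root: √(EG − F²) = sqrt(62). At (u, v) = (-9/2, -4): sqrt(62).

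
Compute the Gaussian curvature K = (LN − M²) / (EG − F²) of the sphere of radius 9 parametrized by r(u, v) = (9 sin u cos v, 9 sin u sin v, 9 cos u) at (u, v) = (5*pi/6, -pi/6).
K = 1/81

Coefficients of the first fundamental form: E = 81, F = 0, G = 81*sin(u)^2.
Coefficients of the second fundamental form: L = -9*sin(u)/Abs(sin(u)), M = 0, N = -9*sin(u)^3/Abs(sin(u)).
Assemble K = (LN − M²)/(EG − F²) = 1/81. At (u, v) = (5*pi/6, -pi/6): K = 1/81.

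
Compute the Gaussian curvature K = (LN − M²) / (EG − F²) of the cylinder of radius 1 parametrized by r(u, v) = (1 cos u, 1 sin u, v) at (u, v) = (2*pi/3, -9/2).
K = 0

Coefficients of the first fundamental form: E = 1, F = 0, G = 1.
Coefficients of the second fundamental form: L = -1, M = 0, N = 0.
Assemble K = (LN − M²)/(EG − F²) = 0. At (u, v) = (2*pi/3, -9/2): K = 0.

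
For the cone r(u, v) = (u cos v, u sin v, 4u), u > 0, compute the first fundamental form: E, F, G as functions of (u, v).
E = 17;  F = 0;  G = u^2

Compute partials: r_u = (cos(v), sin(v), 4), r_v = (-u*sin(v), u*cos(v), 0). Then
  E = r_u · r_u = 17,
  F = r_u · r_v = 0,
  G = r_v · r_v = u^2.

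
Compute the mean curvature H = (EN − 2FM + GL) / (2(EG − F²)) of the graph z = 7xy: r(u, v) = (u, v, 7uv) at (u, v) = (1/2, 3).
H = -4116*sqrt(1817)/3301489

With E = 49*v^2 + 1, F = 49*u*v, G = 49*u^2 + 1, L = 0, M = 7/sqrt(49*u^2 + 49*v^2 + 1), N = 0, assemble
  H = (EN − 2FM + GL) / (2(EG − F²)) = -343*u*v/(49*u^2 + 49*v^2 + 1)^(3/2).
At (u, v) = (1/2, 3): H = -4116*sqrt(1817)/3301489.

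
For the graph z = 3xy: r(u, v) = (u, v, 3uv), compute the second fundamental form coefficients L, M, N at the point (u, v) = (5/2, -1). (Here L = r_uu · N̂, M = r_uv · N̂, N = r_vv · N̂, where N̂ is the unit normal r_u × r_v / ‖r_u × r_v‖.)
L = 0;  M = 6*sqrt(265)/265;  N = 0

Compute the unit normal N̂(u, v) = (-3*v/sqrt(9*u^2 + 9*v^2 + 1), -3*u/sqrt(9*u^2 + 9*v^2 + 1), 1/sqrt(9*u^2 + 9*v^2 + 1)), and the second partials r_uu, r_uv, r_vv. Take dot products:
  L(u, v) = r_uu · N̂ = 0,
  M(u, v) = r_uv · N̂ = 3/sqrt(9*u^2 + 9*v^2 + 1),
  N(u, v) = r_vv · N̂ = 0.
Evaluating at (u, v) = (5/2, -1):
  L = 0, M = 6*sqrt(265)/265, N = 0.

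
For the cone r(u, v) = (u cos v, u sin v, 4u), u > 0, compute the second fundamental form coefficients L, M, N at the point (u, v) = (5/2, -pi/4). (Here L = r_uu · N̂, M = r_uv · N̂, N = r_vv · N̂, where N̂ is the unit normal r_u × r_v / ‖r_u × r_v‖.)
L = 0;  M = 0;  N = 10*sqrt(17)/17

Compute the unit normal N̂(u, v) = (-4*sqrt(17)*u*cos(v)/(17*Abs(u)), -4*sqrt(17)*u*sin(v)/(17*Abs(u)), sqrt(17)*u/(17*Abs(u))), and the second partials r_uu, r_uv, r_vv. Take dot products:
  L(u, v) = r_uu · N̂ = 0,
  M(u, v) = r_uv · N̂ = 0,
  N(u, v) = r_vv · N̂ = 4*sqrt(17)*u^2/(17*Abs(u)).
Evaluating at (u, v) = (5/2, -pi/4):
  L = 0, M = 0, N = 10*sqrt(17)/17.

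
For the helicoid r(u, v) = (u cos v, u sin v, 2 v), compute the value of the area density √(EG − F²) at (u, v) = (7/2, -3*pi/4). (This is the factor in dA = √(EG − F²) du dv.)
√(EG − F²)|_{(7/2, -3*pi/4)} = sqrt(65)/2

E = 1, F = 0, G = u^2 + 4, so EG − F² = u^2 + 4. Taking the positive square root: √(EG − F²) = sqrt(u^2 + 4). At (u, v) = (7/2, -3*pi/4): sqrt(65)/2.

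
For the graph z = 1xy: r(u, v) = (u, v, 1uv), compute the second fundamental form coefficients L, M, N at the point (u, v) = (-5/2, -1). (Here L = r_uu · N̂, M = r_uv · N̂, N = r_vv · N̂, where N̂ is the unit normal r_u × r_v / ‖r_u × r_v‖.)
L = 0;  M = 2*sqrt(33)/33;  N = 0

Compute the unit normal N̂(u, v) = (-v/sqrt(u^2 + v^2 + 1), -u/sqrt(u^2 + v^2 + 1), 1/sqrt(u^2 + v^2 + 1)), and the second partials r_uu, r_uv, r_vv. Take dot products:
  L(u, v) = r_uu · N̂ = 0,
  M(u, v) = r_uv · N̂ = 1/sqrt(u^2 + v^2 + 1),
  N(u, v) = r_vv · N̂ = 0.
Evaluating at (u, v) = (-5/2, -1):
  L = 0, M = 2*sqrt(33)/33, N = 0.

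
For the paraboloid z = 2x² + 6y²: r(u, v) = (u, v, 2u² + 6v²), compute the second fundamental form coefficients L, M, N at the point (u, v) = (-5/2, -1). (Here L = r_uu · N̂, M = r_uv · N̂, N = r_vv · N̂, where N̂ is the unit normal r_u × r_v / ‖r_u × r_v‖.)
L = 4*sqrt(5)/35;  M = 0;  N = 12*sqrt(5)/35

Compute the unit normal N̂(u, v) = (-4*u/sqrt(16*u^2 + 144*v^2 + 1), -12*v/sqrt(16*u^2 + 144*v^2 + 1), 1/sqrt(16*u^2 + 144*v^2 + 1)), and the second partials r_uu, r_uv, r_vv. Take dot products:
  L(u, v) = r_uu · N̂ = 4/sqrt(16*u^2 + 144*v^2 + 1),
  M(u, v) = r_uv · N̂ = 0,
  N(u, v) = r_vv · N̂ = 12/sqrt(16*u^2 + 144*v^2 + 1).
Evaluating at (u, v) = (-5/2, -1):
  L = 4*sqrt(5)/35, M = 0, N = 12*sqrt(5)/35.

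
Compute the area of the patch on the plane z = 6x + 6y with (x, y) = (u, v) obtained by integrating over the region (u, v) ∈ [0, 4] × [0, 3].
Area = 12*sqrt(73)

Area = ∫∫ √(EG − F²) du dv with √(EG − F²) = sqrt(73). Integrating over [0, 4] × [0, 3] gives 12*sqrt(73).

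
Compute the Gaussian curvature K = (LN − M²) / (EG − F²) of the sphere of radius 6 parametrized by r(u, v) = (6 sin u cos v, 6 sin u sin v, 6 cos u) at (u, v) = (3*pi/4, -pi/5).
K = 1/36

Coefficients of the first fundamental form: E = 36, F = 0, G = 36*sin(u)^2.
Coefficients of the second fundamental form: L = -6*sin(u)/Abs(sin(u)), M = 0, N = -6*sin(u)^3/Abs(sin(u)).
Assemble K = (LN − M²)/(EG − F²) = 1/36. At (u, v) = (3*pi/4, -pi/5): K = 1/36.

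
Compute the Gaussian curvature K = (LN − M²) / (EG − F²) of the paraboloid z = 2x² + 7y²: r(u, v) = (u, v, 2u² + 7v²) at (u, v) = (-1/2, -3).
K = 56/3129361

Coefficients of the first fundamental form: E = 16*u^2 + 1, F = 56*u*v, G = 196*v^2 + 1.
Coefficients of the second fundamental form: L = 4/sqrt(16*u^2 + 196*v^2 + 1), M = 0, N = 14/sqrt(16*u^2 + 196*v^2 + 1).
Assemble K = (LN − M²)/(EG − F²) = 56/(256*u^4 + 6272*u^2*v^2 + 32*u^2 + 38416*v^4 + 392*v^2 + 1). At (u, v) = (-1/2, -3): K = 56/3129361.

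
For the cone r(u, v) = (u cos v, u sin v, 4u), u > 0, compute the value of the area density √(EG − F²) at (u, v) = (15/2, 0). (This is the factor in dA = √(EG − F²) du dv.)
√(EG − F²)|_{(15/2, 0)} = 15*sqrt(17)/2

E = 17, F = 0, G = u^2, so EG − F² = 17*u^2. Taking the positive square root: √(EG − F²) = sqrt(17)*Abs(u). At (u, v) = (15/2, 0): 15*sqrt(17)/2.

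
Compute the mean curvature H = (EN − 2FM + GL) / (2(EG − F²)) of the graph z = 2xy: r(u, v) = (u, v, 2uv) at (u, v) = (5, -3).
H = 120*sqrt(137)/18769

With E = 4*v^2 + 1, F = 4*u*v, G = 4*u^2 + 1, L = 0, M = 2/sqrt(4*u^2 + 4*v^2 + 1), N = 0, assemble
  H = (EN − 2FM + GL) / (2(EG − F²)) = -8*u*v/(4*u^2 + 4*v^2 + 1)^(3/2).
At (u, v) = (5, -3): H = 120*sqrt(137)/18769.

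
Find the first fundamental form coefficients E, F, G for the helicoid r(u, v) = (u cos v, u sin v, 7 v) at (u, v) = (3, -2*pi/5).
E = 1;  F = 0;  G = 58

Partials: r_u = (cos(v), sin(v), 0), r_v = (-u*sin(v), u*cos(v), 7). As functions of (u, v):
  E = r_u · r_u = 1,
  F = r_u · r_v = 0,
  G = r_v · r_v = u^2 + 49.
Evaluating at (u, v) = (3, -2*pi/5): E = 1, F = 0, G = 58.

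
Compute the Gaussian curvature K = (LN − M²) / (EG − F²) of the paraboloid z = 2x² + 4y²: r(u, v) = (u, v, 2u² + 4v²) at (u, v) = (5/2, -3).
K = 32/458329

Coefficients of the first fundamental form: E = 16*u^2 + 1, F = 32*u*v, G = 64*v^2 + 1.
Coefficients of the second fundamental form: L = 4/sqrt(16*u^2 + 64*v^2 + 1), M = 0, N = 8/sqrt(16*u^2 + 64*v^2 + 1).
Assemble K = (LN − M²)/(EG − F²) = 32/(256*u^4 + 2048*u^2*v^2 + 32*u^2 + 4096*v^4 + 128*v^2 + 1). At (u, v) = (5/2, -3): K = 32/458329.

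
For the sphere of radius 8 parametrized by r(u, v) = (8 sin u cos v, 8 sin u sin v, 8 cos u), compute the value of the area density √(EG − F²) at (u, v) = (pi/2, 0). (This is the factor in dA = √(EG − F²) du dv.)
√(EG − F²)|_{(pi/2, 0)} = 64

E = 64, F = 0, G = 64*sin(u)^2, so EG − F² = 4096*sin(u)^2. Taking the positive square root: √(EG − F²) = 64*Abs(sin(u)). At (u, v) = (pi/2, 0): 64.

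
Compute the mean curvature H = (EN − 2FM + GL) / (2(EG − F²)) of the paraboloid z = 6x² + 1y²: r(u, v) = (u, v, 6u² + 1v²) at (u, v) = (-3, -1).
H = 1327*sqrt(1301)/1692601

With E = 144*u^2 + 1, F = 24*u*v, G = 4*v^2 + 1, L = 12/sqrt(144*u^2 + 4*v^2 + 1), M = 0, N = 2/sqrt(144*u^2 + 4*v^2 + 1), assemble
  H = (EN − 2FM + GL) / (2(EG − F²)) = (144*u^2 + 24*v^2 + 7)/(144*u^2 + 4*v^2 + 1)^(3/2).
At (u, v) = (-3, -1): H = 1327*sqrt(1301)/1692601.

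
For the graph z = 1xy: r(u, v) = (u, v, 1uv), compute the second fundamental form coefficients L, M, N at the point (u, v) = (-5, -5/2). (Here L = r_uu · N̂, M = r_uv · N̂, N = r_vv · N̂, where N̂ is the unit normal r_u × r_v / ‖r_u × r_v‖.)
L = 0;  M = 2*sqrt(129)/129;  N = 0

Compute the unit normal N̂(u, v) = (-v/sqrt(u^2 + v^2 + 1), -u/sqrt(u^2 + v^2 + 1), 1/sqrt(u^2 + v^2 + 1)), and the second partials r_uu, r_uv, r_vv. Take dot products:
  L(u, v) = r_uu · N̂ = 0,
  M(u, v) = r_uv · N̂ = 1/sqrt(u^2 + v^2 + 1),
  N(u, v) = r_vv · N̂ = 0.
Evaluating at (u, v) = (-5, -5/2):
  L = 0, M = 2*sqrt(129)/129, N = 0.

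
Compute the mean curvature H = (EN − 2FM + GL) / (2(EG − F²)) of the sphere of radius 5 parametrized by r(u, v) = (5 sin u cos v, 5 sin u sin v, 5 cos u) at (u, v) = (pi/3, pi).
H = -1/5

With E = 25, F = 0, G = 25*sin(u)^2, L = -5*sin(u)/Abs(sin(u)), M = 0, N = -5*sin(u)^3/Abs(sin(u)), assemble
  H = (EN − 2FM + GL) / (2(EG − F²)) = -sin(u)/(5*Abs(sin(u))).
At (u, v) = (pi/3, pi): H = -1/5.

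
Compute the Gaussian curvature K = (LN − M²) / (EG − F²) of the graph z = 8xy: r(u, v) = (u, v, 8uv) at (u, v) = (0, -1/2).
K = -64/289

Coefficients of the first fundamental form: E = 64*v^2 + 1, F = 64*u*v, G = 64*u^2 + 1.
Coefficients of the second fundamental form: L = 0, M = 8/sqrt(64*u^2 + 64*v^2 + 1), N = 0.
Assemble K = (LN − M²)/(EG − F²) = -64/(4096*u^4 + 8192*u^2*v^2 + 128*u^2 + 4096*v^4 + 128*v^2 + 1). At (u, v) = (0, -1/2): K = -64/289.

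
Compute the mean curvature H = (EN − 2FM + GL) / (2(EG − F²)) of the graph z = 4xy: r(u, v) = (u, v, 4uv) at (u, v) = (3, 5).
H = -192*sqrt(545)/59405

With E = 16*v^2 + 1, F = 16*u*v, G = 16*u^2 + 1, L = 0, M = 4/sqrt(16*u^2 + 16*v^2 + 1), N = 0, assemble
  H = (EN − 2FM + GL) / (2(EG − F²)) = -64*u*v/(16*u^2 + 16*v^2 + 1)^(3/2).
At (u, v) = (3, 5): H = -192*sqrt(545)/59405.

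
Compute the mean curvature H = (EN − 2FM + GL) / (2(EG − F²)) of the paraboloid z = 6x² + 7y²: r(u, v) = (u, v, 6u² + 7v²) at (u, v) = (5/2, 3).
H = 16897*sqrt(2665)/7102225

With E = 144*u^2 + 1, F = 168*u*v, G = 196*v^2 + 1, L = 12/sqrt(144*u^2 + 196*v^2 + 1), M = 0, N = 14/sqrt(144*u^2 + 196*v^2 + 1), assemble
  H = (EN − 2FM + GL) / (2(EG − F²)) = (1008*u^2 + 1176*v^2 + 13)/(144*u^2 + 196*v^2 + 1)^(3/2).
At (u, v) = (5/2, 3): H = 16897*sqrt(2665)/7102225.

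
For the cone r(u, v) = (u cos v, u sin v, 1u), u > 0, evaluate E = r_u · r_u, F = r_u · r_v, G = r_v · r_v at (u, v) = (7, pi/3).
E = 2;  F = 0;  G = 49

Partials: r_u = (cos(v), sin(v), 1), r_v = (-u*sin(v), u*cos(v), 0). As functions of (u, v):
  E = r_u · r_u = 2,
  F = r_u · r_v = 0,
  G = r_v · r_v = u^2.
Evaluating at (u, v) = (7, pi/3): E = 2, F = 0, G = 49.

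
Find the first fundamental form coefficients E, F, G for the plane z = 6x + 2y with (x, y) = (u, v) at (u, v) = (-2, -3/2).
E = 37;  F = 12;  G = 5

Partials: r_u = (1, 0, 6), r_v = (0, 1, 2). As functions of (u, v):
  E = r_u · r_u = 37,
  F = r_u · r_v = 12,
  G = r_v · r_v = 5.
Evaluating at (u, v) = (-2, -3/2): E = 37, F = 12, G = 5.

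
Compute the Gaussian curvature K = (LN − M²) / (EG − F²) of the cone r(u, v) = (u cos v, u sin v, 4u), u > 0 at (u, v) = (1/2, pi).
K = 0

Coefficients of the first fundamental form: E = 17, F = 0, G = u^2.
Coefficients of the second fundamental form: L = 0, M = 0, N = 4*sqrt(17)*u^2/(17*Abs(u)).
Assemble K = (LN − M²)/(EG − F²) = 0. At (u, v) = (1/2, pi): K = 0.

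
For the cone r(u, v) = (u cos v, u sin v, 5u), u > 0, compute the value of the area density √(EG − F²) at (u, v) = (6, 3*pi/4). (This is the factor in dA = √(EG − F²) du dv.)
√(EG − F²)|_{(6, 3*pi/4)} = 6*sqrt(26)

E = 26, F = 0, G = u^2, so EG − F² = 26*u^2. Taking the positive square root: √(EG − F²) = sqrt(26)*Abs(u). At (u, v) = (6, 3*pi/4): 6*sqrt(26).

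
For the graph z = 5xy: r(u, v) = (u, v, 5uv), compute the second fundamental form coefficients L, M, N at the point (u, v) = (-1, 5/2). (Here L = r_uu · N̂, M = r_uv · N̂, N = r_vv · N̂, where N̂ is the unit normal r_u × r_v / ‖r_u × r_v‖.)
L = 0;  M = 10/27;  N = 0

Compute the unit normal N̂(u, v) = (-5*v/sqrt(25*u^2 + 25*v^2 + 1), -5*u/sqrt(25*u^2 + 25*v^2 + 1), 1/sqrt(25*u^2 + 25*v^2 + 1)), and the second partials r_uu, r_uv, r_vv. Take dot products:
  L(u, v) = r_uu · N̂ = 0,
  M(u, v) = r_uv · N̂ = 5/sqrt(25*u^2 + 25*v^2 + 1),
  N(u, v) = r_vv · N̂ = 0.
Evaluating at (u, v) = (-1, 5/2):
  L = 0, M = 10/27, N = 0.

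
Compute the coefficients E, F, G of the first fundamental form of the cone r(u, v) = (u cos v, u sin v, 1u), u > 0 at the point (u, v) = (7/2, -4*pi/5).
E = 2;  F = 0;  G = 49/4

Partials: r_u = (cos(v), sin(v), 1), r_v = (-u*sin(v), u*cos(v), 0). As functions of (u, v):
  E = r_u · r_u = 2,
  F = r_u · r_v = 0,
  G = r_v · r_v = u^2.
Evaluating at (u, v) = (7/2, -4*pi/5): E = 2, F = 0, G = 49/4.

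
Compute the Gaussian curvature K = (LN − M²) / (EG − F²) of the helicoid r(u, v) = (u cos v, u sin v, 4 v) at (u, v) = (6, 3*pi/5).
K = -1/169

Coefficients of the first fundamental form: E = 1, F = 0, G = u^2 + 16.
Coefficients of the second fundamental form: L = 0, M = -4/sqrt(u^2 + 16), N = 0.
Assemble K = (LN − M²)/(EG − F²) = -16/(u^2 + 16)^2. At (u, v) = (6, 3*pi/5): K = -1/169.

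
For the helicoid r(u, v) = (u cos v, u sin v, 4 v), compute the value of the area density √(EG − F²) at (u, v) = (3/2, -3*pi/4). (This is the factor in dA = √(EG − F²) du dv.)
√(EG − F²)|_{(3/2, -3*pi/4)} = sqrt(73)/2

E = 1, F = 0, G = u^2 + 16, so EG − F² = u^2 + 16. Taking the positive square root: √(EG − F²) = sqrt(u^2 + 16). At (u, v) = (3/2, -3*pi/4): sqrt(73)/2.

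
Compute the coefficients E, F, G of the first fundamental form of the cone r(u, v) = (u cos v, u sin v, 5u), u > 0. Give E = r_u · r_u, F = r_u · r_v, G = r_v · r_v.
E = 26;  F = 0;  G = u^2

Compute partials: r_u = (cos(v), sin(v), 5), r_v = (-u*sin(v), u*cos(v), 0). Then
  E = r_u · r_u = 26,
  F = r_u · r_v = 0,
  G = r_v · r_v = u^2.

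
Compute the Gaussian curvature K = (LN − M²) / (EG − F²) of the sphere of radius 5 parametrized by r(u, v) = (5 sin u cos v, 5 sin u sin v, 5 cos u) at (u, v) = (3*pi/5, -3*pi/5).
K = 1/25

Coefficients of the first fundamental form: E = 25, F = 0, G = 25*sin(u)^2.
Coefficients of the second fundamental form: L = -5*sin(u)/Abs(sin(u)), M = 0, N = -5*sin(u)^3/Abs(sin(u)).
Assemble K = (LN − M²)/(EG − F²) = 1/25. At (u, v) = (3*pi/5, -3*pi/5): K = 1/25.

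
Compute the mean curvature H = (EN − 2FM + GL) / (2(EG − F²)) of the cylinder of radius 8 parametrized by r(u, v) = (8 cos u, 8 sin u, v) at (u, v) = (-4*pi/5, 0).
H = -1/16

With E = 64, F = 0, G = 1, L = -8, M = 0, N = 0, assemble
  H = (EN − 2FM + GL) / (2(EG − F²)) = -1/16.
At (u, v) = (-4*pi/5, 0): H = -1/16.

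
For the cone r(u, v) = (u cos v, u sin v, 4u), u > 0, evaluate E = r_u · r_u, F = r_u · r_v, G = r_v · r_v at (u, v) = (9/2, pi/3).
E = 17;  F = 0;  G = 81/4

Partials: r_u = (cos(v), sin(v), 4), r_v = (-u*sin(v), u*cos(v), 0). As functions of (u, v):
  E = r_u · r_u = 17,
  F = r_u · r_v = 0,
  G = r_v · r_v = u^2.
Evaluating at (u, v) = (9/2, pi/3): E = 17, F = 0, G = 81/4.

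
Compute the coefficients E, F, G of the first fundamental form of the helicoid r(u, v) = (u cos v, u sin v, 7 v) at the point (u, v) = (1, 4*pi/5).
E = 1;  F = 0;  G = 50

Partials: r_u = (cos(v), sin(v), 0), r_v = (-u*sin(v), u*cos(v), 7). As functions of (u, v):
  E = r_u · r_u = 1,
  F = r_u · r_v = 0,
  G = r_v · r_v = u^2 + 49.
Evaluating at (u, v) = (1, 4*pi/5): E = 1, F = 0, G = 50.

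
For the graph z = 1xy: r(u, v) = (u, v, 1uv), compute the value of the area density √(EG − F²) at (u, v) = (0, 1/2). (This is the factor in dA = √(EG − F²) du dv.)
√(EG − F²)|_{(0, 1/2)} = sqrt(5)/2

E = v^2 + 1, F = u*v, G = u^2 + 1, so EG − F² = u^2 + v^2 + 1. Taking the positive square root: √(EG − F²) = sqrt(u^2 + v^2 + 1). At (u, v) = (0, 1/2): sqrt(5)/2.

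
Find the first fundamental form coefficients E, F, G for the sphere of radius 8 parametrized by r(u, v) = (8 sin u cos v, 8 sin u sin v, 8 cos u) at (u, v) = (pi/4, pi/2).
E = 64;  F = 0;  G = 32

Partials: r_u = (8*cos(u)*cos(v), 8*sin(v)*cos(u), -8*sin(u)), r_v = (-8*sin(u)*sin(v), 8*sin(u)*cos(v), 0). As functions of (u, v):
  E = r_u · r_u = 64,
  F = r_u · r_v = 0,
  G = r_v · r_v = 64*sin(u)^2.
Evaluating at (u, v) = (pi/4, pi/2): E = 64, F = 0, G = 32.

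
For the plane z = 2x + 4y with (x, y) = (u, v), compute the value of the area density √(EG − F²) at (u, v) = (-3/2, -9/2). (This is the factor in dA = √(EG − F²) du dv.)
√(EG − F²)|_{(-3/2, -9/2)} = sqrt(21)

E = 5, F = 8, G = 17, so EG − F² = 21. Taking the positive square root: √(EG − F²) = sqrt(21). At (u, v) = (-3/2, -9/2): sqrt(21).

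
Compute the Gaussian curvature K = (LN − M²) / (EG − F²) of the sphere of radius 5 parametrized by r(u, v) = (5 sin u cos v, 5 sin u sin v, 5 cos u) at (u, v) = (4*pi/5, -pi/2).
K = 1/25

Coefficients of the first fundamental form: E = 25, F = 0, G = 25*sin(u)^2.
Coefficients of the second fundamental form: L = -5*sin(u)/Abs(sin(u)), M = 0, N = -5*sin(u)^3/Abs(sin(u)).
Assemble K = (LN − M²)/(EG − F²) = 1/25. At (u, v) = (4*pi/5, -pi/2): K = 1/25.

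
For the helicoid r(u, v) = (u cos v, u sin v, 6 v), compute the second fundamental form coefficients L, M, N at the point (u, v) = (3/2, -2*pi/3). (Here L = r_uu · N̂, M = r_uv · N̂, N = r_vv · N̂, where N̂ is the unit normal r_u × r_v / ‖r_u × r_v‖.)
L = 0;  M = -4*sqrt(17)/17;  N = 0

Compute the unit normal N̂(u, v) = (6*sin(v)/sqrt(u^2 + 36), -6*cos(v)/sqrt(u^2 + 36), u/sqrt(u^2 + 36)), and the second partials r_uu, r_uv, r_vv. Take dot products:
  L(u, v) = r_uu · N̂ = 0,
  M(u, v) = r_uv · N̂ = -6/sqrt(u^2 + 36),
  N(u, v) = r_vv · N̂ = 0.
Evaluating at (u, v) = (3/2, -2*pi/3):
  L = 0, M = -4*sqrt(17)/17, N = 0.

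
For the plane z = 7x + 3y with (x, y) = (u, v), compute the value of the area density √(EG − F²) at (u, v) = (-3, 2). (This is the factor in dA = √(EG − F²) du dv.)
√(EG − F²)|_{(-3, 2)} = sqrt(59)

E = 50, F = 21, G = 10, so EG − F² = 59. Taking the positive square root: √(EG − F²) = sqrt(59). At (u, v) = (-3, 2): sqrt(59).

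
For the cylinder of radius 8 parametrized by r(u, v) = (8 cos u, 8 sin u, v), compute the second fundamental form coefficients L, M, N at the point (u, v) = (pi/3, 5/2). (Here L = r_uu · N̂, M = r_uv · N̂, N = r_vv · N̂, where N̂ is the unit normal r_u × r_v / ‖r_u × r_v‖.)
L = -8;  M = 0;  N = 0

Compute the unit normal N̂(u, v) = (cos(u), sin(u), 0), and the second partials r_uu, r_uv, r_vv. Take dot products:
  L(u, v) = r_uu · N̂ = -8,
  M(u, v) = r_uv · N̂ = 0,
  N(u, v) = r_vv · N̂ = 0.
Evaluating at (u, v) = (pi/3, 5/2):
  L = -8, M = 0, N = 0.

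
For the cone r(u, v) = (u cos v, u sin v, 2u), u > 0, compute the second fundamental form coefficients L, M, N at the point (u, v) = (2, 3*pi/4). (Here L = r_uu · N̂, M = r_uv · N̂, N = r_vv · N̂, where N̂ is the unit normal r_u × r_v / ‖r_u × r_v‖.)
L = 0;  M = 0;  N = 4*sqrt(5)/5

Compute the unit normal N̂(u, v) = (-2*sqrt(5)*u*cos(v)/(5*Abs(u)), -2*sqrt(5)*u*sin(v)/(5*Abs(u)), sqrt(5)*u/(5*Abs(u))), and the second partials r_uu, r_uv, r_vv. Take dot products:
  L(u, v) = r_uu · N̂ = 0,
  M(u, v) = r_uv · N̂ = 0,
  N(u, v) = r_vv · N̂ = 2*sqrt(5)*u^2/(5*Abs(u)).
Evaluating at (u, v) = (2, 3*pi/4):
  L = 0, M = 0, N = 4*sqrt(5)/5.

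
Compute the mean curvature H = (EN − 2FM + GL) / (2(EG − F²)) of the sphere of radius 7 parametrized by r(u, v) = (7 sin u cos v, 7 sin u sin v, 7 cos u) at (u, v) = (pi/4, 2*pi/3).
H = -1/7

With E = 49, F = 0, G = 49*sin(u)^2, L = -7*sin(u)/Abs(sin(u)), M = 0, N = -7*sin(u)^3/Abs(sin(u)), assemble
  H = (EN − 2FM + GL) / (2(EG − F²)) = -sin(u)/(7*Abs(sin(u))).
At (u, v) = (pi/4, 2*pi/3): H = -1/7.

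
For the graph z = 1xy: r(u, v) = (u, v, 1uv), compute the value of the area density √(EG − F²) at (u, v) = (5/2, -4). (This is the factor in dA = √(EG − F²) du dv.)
√(EG − F²)|_{(5/2, -4)} = sqrt(93)/2

E = v^2 + 1, F = u*v, G = u^2 + 1, so EG − F² = u^2 + v^2 + 1. Taking the positive square root: √(EG − F²) = sqrt(u^2 + v^2 + 1). At (u, v) = (5/2, -4): sqrt(93)/2.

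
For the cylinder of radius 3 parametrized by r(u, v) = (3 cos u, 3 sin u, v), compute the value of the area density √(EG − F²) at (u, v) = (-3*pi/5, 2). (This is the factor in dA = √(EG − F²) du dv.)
√(EG − F²)|_{(-3*pi/5, 2)} = 3

E = 9, F = 0, G = 1, so EG − F² = 9. Taking the positive square root: √(EG − F²) = 3. At (u, v) = (-3*pi/5, 2): 3.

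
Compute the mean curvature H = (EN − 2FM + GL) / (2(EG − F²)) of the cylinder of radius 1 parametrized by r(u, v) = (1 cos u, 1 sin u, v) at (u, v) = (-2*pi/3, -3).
H = -1/2

With E = 1, F = 0, G = 1, L = -1, M = 0, N = 0, assemble
  H = (EN − 2FM + GL) / (2(EG − F²)) = -1/2.
At (u, v) = (-2*pi/3, -3): H = -1/2.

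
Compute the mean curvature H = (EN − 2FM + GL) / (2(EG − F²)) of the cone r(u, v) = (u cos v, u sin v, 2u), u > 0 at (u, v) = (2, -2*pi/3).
H = sqrt(5)/10

With E = 5, F = 0, G = u^2, L = 0, M = 0, N = 2*sqrt(5)*u^2/(5*Abs(u)), assemble
  H = (EN − 2FM + GL) / (2(EG − F²)) = sqrt(5)/(5*Abs(u)).
At (u, v) = (2, -2*pi/3): H = sqrt(5)/10.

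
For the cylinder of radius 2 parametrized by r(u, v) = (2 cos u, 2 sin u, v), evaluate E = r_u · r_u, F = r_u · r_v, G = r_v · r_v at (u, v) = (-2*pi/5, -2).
E = 4;  F = 0;  G = 1

Partials: r_u = (-2*sin(u), 2*cos(u), 0), r_v = (0, 0, 1). As functions of (u, v):
  E = r_u · r_u = 4,
  F = r_u · r_v = 0,
  G = r_v · r_v = 1.
Evaluating at (u, v) = (-2*pi/5, -2): E = 4, F = 0, G = 1.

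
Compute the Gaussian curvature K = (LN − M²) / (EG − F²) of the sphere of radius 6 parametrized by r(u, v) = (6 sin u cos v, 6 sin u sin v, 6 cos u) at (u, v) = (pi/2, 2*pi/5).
K = 1/36

Coefficients of the first fundamental form: E = 36, F = 0, G = 36*sin(u)^2.
Coefficients of the second fundamental form: L = -6*sin(u)/Abs(sin(u)), M = 0, N = -6*sin(u)^3/Abs(sin(u)).
Assemble K = (LN − M²)/(EG − F²) = 1/36. At (u, v) = (pi/2, 2*pi/5): K = 1/36.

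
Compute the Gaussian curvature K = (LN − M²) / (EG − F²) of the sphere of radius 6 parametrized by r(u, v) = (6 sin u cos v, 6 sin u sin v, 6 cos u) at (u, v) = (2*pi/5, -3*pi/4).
K = 1/36

Coefficients of the first fundamental form: E = 36, F = 0, G = 36*sin(u)^2.
Coefficients of the second fundamental form: L = -6*sin(u)/Abs(sin(u)), M = 0, N = -6*sin(u)^3/Abs(sin(u)).
Assemble K = (LN − M²)/(EG − F²) = 1/36. At (u, v) = (2*pi/5, -3*pi/4): K = 1/36.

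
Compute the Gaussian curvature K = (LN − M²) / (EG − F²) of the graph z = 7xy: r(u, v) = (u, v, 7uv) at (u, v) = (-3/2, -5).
K = -784/28569025

Coefficients of the first fundamental form: E = 49*v^2 + 1, F = 49*u*v, G = 49*u^2 + 1.
Coefficients of the second fundamental form: L = 0, M = 7/sqrt(49*u^2 + 49*v^2 + 1), N = 0.
Assemble K = (LN − M²)/(EG − F²) = -49/(2401*u^4 + 4802*u^2*v^2 + 98*u^2 + 2401*v^4 + 98*v^2 + 1). At (u, v) = (-3/2, -5): K = -784/28569025.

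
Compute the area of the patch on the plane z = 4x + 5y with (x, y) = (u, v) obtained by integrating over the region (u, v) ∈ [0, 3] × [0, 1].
Area = 3*sqrt(42)

Area = ∫∫ √(EG − F²) du dv with √(EG − F²) = sqrt(42). Integrating over [0, 3] × [0, 1] gives 3*sqrt(42).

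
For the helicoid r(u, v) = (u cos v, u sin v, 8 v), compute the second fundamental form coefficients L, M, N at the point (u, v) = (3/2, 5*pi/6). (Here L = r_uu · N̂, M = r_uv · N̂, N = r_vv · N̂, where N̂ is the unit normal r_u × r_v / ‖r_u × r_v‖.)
L = 0;  M = -16*sqrt(265)/265;  N = 0

Compute the unit normal N̂(u, v) = (8*sin(v)/sqrt(u^2 + 64), -8*cos(v)/sqrt(u^2 + 64), u/sqrt(u^2 + 64)), and the second partials r_uu, r_uv, r_vv. Take dot products:
  L(u, v) = r_uu · N̂ = 0,
  M(u, v) = r_uv · N̂ = -8/sqrt(u^2 + 64),
  N(u, v) = r_vv · N̂ = 0.
Evaluating at (u, v) = (3/2, 5*pi/6):
  L = 0, M = -16*sqrt(265)/265, N = 0.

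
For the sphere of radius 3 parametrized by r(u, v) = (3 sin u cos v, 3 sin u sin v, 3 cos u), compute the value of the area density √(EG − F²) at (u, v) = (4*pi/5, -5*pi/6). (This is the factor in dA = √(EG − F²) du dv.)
√(EG − F²)|_{(4*pi/5, -5*pi/6)} = 9*sqrt(10 - 2*sqrt(5))/4

E = 9, F = 0, G = 9*sin(u)^2, so EG − F² = 81*sin(u)^2. Taking the positive square root: √(EG − F²) = 9*Abs(sin(u)). At (u, v) = (4*pi/5, -5*pi/6): 9*sqrt(10 - 2*sqrt(5))/4.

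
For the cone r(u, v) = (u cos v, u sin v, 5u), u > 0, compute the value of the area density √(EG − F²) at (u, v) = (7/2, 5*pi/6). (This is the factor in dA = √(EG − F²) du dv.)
√(EG − F²)|_{(7/2, 5*pi/6)} = 7*sqrt(26)/2

E = 26, F = 0, G = u^2, so EG − F² = 26*u^2. Taking the positive square root: √(EG − F²) = sqrt(26)*Abs(u). At (u, v) = (7/2, 5*pi/6): 7*sqrt(26)/2.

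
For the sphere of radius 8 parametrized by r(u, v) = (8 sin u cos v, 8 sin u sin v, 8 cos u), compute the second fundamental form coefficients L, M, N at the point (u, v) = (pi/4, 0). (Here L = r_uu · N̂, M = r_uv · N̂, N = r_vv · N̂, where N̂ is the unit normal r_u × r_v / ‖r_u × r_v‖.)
L = -8;  M = 0;  N = -4

Compute the unit normal N̂(u, v) = (sin(u)^2*cos(v)/Abs(sin(u)), sin(u)^2*sin(v)/Abs(sin(u)), sin(2*u)/(2*Abs(sin(u)))), and the second partials r_uu, r_uv, r_vv. Take dot products:
  L(u, v) = r_uu · N̂ = -8*sin(u)/Abs(sin(u)),
  M(u, v) = r_uv · N̂ = 0,
  N(u, v) = r_vv · N̂ = -8*sin(u)^3/Abs(sin(u)).
Evaluating at (u, v) = (pi/4, 0):
  L = -8, M = 0, N = -4.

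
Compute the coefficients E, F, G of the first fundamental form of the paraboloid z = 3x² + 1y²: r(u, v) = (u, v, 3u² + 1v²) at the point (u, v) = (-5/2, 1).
E = 226;  F = -30;  G = 5

Partials: r_u = (1, 0, 6*u), r_v = (0, 1, 2*v). As functions of (u, v):
  E = r_u · r_u = 36*u^2 + 1,
  F = r_u · r_v = 12*u*v,
  G = r_v · r_v = 4*v^2 + 1.
Evaluating at (u, v) = (-5/2, 1): E = 226, F = -30, G = 5.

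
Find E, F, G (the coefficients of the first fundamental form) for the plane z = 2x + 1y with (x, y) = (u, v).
E = 5;  F = 2;  G = 2

Compute partials: r_u = (1, 0, 2), r_v = (0, 1, 1). Then
  E = r_u · r_u = 5,
  F = r_u · r_v = 2,
  G = r_v · r_v = 2.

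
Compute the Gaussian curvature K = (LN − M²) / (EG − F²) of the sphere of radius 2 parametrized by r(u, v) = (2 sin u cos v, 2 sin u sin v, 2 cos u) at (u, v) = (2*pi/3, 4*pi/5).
K = 1/4

Coefficients of the first fundamental form: E = 4, F = 0, G = 4*sin(u)^2.
Coefficients of the second fundamental form: L = -2*sin(u)/Abs(sin(u)), M = 0, N = -2*sin(u)^3/Abs(sin(u)).
Assemble K = (LN − M²)/(EG − F²) = 1/4. At (u, v) = (2*pi/3, 4*pi/5): K = 1/4.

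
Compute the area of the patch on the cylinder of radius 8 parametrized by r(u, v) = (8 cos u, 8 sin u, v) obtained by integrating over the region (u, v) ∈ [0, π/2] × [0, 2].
Area = 8*pi

Area = ∫∫ √(EG − F²) du dv with √(EG − F²) = 8. Integrating over [0, π/2] × [0, 2] gives 8*pi.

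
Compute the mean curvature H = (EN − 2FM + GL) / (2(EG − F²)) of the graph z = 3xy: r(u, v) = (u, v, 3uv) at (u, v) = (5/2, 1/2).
H = -135*sqrt(238)/28322

With E = 9*v^2 + 1, F = 9*u*v, G = 9*u^2 + 1, L = 0, M = 3/sqrt(9*u^2 + 9*v^2 + 1), N = 0, assemble
  H = (EN − 2FM + GL) / (2(EG − F²)) = -27*u*v/(9*u^2 + 9*v^2 + 1)^(3/2).
At (u, v) = (5/2, 1/2): H = -135*sqrt(238)/28322.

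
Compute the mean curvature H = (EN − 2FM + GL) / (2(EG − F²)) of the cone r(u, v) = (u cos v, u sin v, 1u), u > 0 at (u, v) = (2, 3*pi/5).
H = sqrt(2)/8

With E = 2, F = 0, G = u^2, L = 0, M = 0, N = sqrt(2)*u^2/(2*Abs(u)), assemble
  H = (EN − 2FM + GL) / (2(EG − F²)) = sqrt(2)/(4*Abs(u)).
At (u, v) = (2, 3*pi/5): H = sqrt(2)/8.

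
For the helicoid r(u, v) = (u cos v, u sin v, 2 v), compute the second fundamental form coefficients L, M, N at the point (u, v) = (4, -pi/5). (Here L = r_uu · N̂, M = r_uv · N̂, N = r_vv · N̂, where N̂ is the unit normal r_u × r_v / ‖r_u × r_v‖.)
L = 0;  M = -sqrt(5)/5;  N = 0

Compute the unit normal N̂(u, v) = (2*sin(v)/sqrt(u^2 + 4), -2*cos(v)/sqrt(u^2 + 4), u/sqrt(u^2 + 4)), and the second partials r_uu, r_uv, r_vv. Take dot products:
  L(u, v) = r_uu · N̂ = 0,
  M(u, v) = r_uv · N̂ = -2/sqrt(u^2 + 4),
  N(u, v) = r_vv · N̂ = 0.
Evaluating at (u, v) = (4, -pi/5):
  L = 0, M = -sqrt(5)/5, N = 0.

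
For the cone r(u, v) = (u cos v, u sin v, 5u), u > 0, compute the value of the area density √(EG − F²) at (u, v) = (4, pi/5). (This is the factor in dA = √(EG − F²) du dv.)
√(EG − F²)|_{(4, pi/5)} = 4*sqrt(26)

E = 26, F = 0, G = u^2, so EG − F² = 26*u^2. Taking the positive square root: √(EG − F²) = sqrt(26)*Abs(u). At (u, v) = (4, pi/5): 4*sqrt(26).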